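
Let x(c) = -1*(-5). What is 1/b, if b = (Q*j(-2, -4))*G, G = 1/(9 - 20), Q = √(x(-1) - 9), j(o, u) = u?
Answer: -11*I/8 ≈ -1.375*I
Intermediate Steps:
x(c) = 5
Q = 2*I (Q = √(5 - 9) = √(-4) = 2*I ≈ 2.0*I)
G = -1/11 (G = 1/(-11) = -1/11 ≈ -0.090909)
b = 8*I/11 (b = ((2*I)*(-4))*(-1/11) = -8*I*(-1/11) = 8*I/11 ≈ 0.72727*I)
1/b = 1/(8*I/11) = -11*I/8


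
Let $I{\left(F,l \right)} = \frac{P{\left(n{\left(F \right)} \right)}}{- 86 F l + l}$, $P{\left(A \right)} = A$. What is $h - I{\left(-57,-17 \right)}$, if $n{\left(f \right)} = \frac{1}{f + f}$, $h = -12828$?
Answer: $- \frac{121891835593}{9502014} \approx -12828.0$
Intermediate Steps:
$n{\left(f \right)} = \frac{1}{2 f}$
$I{\left(F,l \right)} = \frac{1}{2 F \left(l - 86 F l\right)}$ ($I{\left(F,l \right)} = \frac{\frac{1}{2} \frac{1}{F}}{- 86 F l + l} = \frac{\frac{1}{2} \frac{1}{F}}{l - 86 F l} = \frac{1}{2 F \left(l - 86 F l\right)}$)
$h - I{\left(-57,-17 \right)} = -12828 - - \frac{1}{2 \left(-57\right) \left(-17\right) \left(-1 + 86 \left(-57\right)\right)} = -12828 - \left(- \frac{1}{2}\right) \left(- \frac{1}{57}\right) \left(- \frac{1}{17}\right) \frac{1}{-1 - 4902} = -12828 - \left(- \frac{1}{2}\right) \left(- \frac{1}{57}\right) \left(- \frac{1}{17}\right) \frac{1}{-4903} = -12828 - \left(- \frac{1}{2}\right) \left(- \frac{1}{57}\right) \left(- \frac{1}{17}\right) \left(- \frac{1}{4903}\right) = -12828 - \frac{1}{9502014} = - \frac{121891835593}{9502014}$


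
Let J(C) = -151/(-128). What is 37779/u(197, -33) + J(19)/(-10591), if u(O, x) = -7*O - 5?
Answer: -6401904347/234527104 ≈ -27.297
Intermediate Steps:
u(O, x) = -5 - 7*O
J(C) = 151/128 (J(C) = -151*(-1/128) = 151/128)
37779/u(197, -33) + J(19)/(-10591) = 37779/(-5 - 7*197) + (151/128)/(-10591) = 37779/(-5 - 1379) + (151/128)*(-1/10591) = 37779/(-1384) - 151/1355648 = 37779*(-1/1384) - 151/1355648 = -37779/1384 - 151/1355648 = -6401904347/234527104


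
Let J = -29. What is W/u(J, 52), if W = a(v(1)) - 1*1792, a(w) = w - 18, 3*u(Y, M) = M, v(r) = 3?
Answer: -417/4 ≈ -104.25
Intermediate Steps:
u(Y, M) = M/3
a(w) = -18 + w
W = -1807 (W = (-18 + 3) - 1*1792 = -15 - 1792 = -1807)
W/u(J, 52) = -1807/((1/3)*52) = -1807/52/3 = -1807*3/52 = -417/4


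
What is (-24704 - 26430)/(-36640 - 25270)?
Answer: 25567/30955 ≈ 0.82594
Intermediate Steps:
(-24704 - 26430)/(-36640 - 25270) = -51134/(-61910) = -51134*(-1/61910) = 25567/30955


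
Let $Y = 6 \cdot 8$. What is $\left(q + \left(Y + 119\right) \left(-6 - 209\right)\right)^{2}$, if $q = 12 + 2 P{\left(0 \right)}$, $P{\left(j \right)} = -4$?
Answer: $1288881801$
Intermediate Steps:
$Y = 48$
$q = 4$ ($q = 12 + 2 \left(-4\right) = 12 - 8 = 4$)
$\left(q + \left(Y + 119\right) \left(-6 - 209\right)\right)^{2} = \left(4 + \left(48 + 119\right) \left(-6 - 209\right)\right)^{2} = \left(4 + 167 \left(-215\right)\right)^{2} = \left(4 - 35905\right)^{2} = \left(-35901\right)^{2} = 1288881801$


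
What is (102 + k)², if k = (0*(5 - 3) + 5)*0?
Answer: 10404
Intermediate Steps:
k = 0 (k = (0*2 + 5)*0 = (0 + 5)*0 = 5*0 = 0)
(102 + k)² = (102 + 0)² = 102² = 10404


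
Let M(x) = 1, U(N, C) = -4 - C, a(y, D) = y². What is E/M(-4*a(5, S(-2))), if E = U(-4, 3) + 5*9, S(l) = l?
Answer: 38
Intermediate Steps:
E = 38 (E = (-4 - 1*3) + 5*9 = (-4 - 3) + 45 = -7 + 45 = 38)
E/M(-4*a(5, S(-2))) = 38/1 = 1*38 = 38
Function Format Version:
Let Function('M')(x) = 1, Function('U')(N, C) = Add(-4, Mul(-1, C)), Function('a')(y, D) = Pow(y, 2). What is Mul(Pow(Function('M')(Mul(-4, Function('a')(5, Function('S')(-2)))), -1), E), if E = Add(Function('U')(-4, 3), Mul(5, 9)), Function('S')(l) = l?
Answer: 38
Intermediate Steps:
E = 38 (E = Add(Add(-4, Mul(-1, 3)), Mul(5, 9)) = Add(Add(-4, -3), 45) = Add(-7, 45) = 38)
Mul(Pow(Function('M')(Mul(-4, Function('a')(5, Function('S')(-2)))), -1), E) = Mul(Pow(1, -1), 38) = Mul(1, 38) = 38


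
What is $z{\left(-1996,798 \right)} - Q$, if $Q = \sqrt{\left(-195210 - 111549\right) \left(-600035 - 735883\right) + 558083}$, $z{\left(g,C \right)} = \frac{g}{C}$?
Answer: $- \frac{998}{399} - \sqrt{409805427845} \approx -6.4016 \cdot 10^{5}$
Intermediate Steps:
$Q = \sqrt{409805427845}$ ($Q = \sqrt{\left(-306759\right) \left(-1335918\right) + 558083} = \sqrt{409804869762 + 558083} = \sqrt{409805427845} \approx 6.4016 \cdot 10^{5}$)
$z{\left(-1996,798 \right)} - Q = - \frac{1996}{798} - \sqrt{409805427845} = \left(-1996\right) \frac{1}{798} - \sqrt{409805427845} = - \frac{998}{399} - \sqrt{409805427845}$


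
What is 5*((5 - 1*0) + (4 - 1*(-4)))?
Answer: 65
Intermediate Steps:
5*((5 - 1*0) + (4 - 1*(-4))) = 5*((5 + 0) + (4 + 4)) = 5*(5 + 8) = 5*13 = 65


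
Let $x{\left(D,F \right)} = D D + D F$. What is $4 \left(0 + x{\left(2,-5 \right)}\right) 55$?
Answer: $-1320$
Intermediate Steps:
$x{\left(D,F \right)} = D^{2} + D F$
$4 \left(0 + x{\left(2,-5 \right)}\right) 55 = 4 \left(0 + 2 \left(2 - 5\right)\right) 55 = 4 \left(0 + 2 \left(-3\right)\right) 55 = 4 \left(0 - 6\right) 55 = 4 \left(-6\right) 55 = \left(-24\right) 55 = -1320$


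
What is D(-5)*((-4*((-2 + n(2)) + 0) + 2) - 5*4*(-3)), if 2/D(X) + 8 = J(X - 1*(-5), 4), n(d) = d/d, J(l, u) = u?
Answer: -33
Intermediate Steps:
n(d) = 1
D(X) = -½ (D(X) = 2/(-8 + 4) = 2/(-4) = 2*(-¼) = -½)
D(-5)*((-4*((-2 + n(2)) + 0) + 2) - 5*4*(-3)) = -((-4*((-2 + 1) + 0) + 2) - 5*4*(-3))/2 = -((-4*(-1 + 0) + 2) - 20*(-3))/2 = -((-4*(-1) + 2) + 60)/2 = -((4 + 2) + 60)/2 = -(6 + 60)/2 = -½*66 = -33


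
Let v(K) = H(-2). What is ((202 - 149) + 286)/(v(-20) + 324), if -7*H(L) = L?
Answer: 2373/2270 ≈ 1.0454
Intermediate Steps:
H(L) = -L/7
v(K) = 2/7 (v(K) = -⅐*(-2) = 2/7)
((202 - 149) + 286)/(v(-20) + 324) = ((202 - 149) + 286)/(2/7 + 324) = (53 + 286)/(2270/7) = 339*(7/2270) = 2373/2270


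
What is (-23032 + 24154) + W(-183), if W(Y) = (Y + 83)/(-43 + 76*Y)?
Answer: 15653122/13951 ≈ 1122.0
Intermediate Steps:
W(Y) = (83 + Y)/(-43 + 76*Y)
(-23032 + 24154) + W(-183) = (-23032 + 24154) + (83 - 183)/(-43 + 76*(-183)) = 1122 - 100/(-43 - 13908) = 1122 - 100/(-13951) = 1122 - 1/13951*(-100) = 1122 + 100/13951 = 15653122/13951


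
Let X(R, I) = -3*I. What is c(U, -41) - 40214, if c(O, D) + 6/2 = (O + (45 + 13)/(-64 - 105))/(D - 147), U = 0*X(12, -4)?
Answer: -638887233/15886 ≈ -40217.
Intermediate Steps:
U = 0 (U = 0*(-3*(-4)) = 0*12 = 0)
c(O, D) = -3 + (-58/169 + O)/(-147 + D) (c(O, D) = -3 + (O + (45 + 13)/(-64 - 105))/(D - 147) = -3 + (O + 58/(-169))/(-147 + D) = -3 + (O + 58*(-1/169))/(-147 + D) = -3 + (O - 58/169)/(-147 + D) = -3 + (-58/169 + O)/(-147 + D))
c(U, -41) - 40214 = (74471/169 + 0 - 3*(-41))/(-147 - 41) - 40214 = (74471/169 + 0 + 123)/(-188) - 40214 = -1/188*95258/169 - 40214 = -47629/15886 - 40214 = -638887233/15886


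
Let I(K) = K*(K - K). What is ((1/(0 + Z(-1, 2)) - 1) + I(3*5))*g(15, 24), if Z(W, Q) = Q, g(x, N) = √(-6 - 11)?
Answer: -I*√17/2 ≈ -2.0616*I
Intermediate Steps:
g(x, N) = I*√17 (g(x, N) = √(-17) = I*√17)
I(K) = 0 (I(K) = K*0 = 0)
((1/(0 + Z(-1, 2)) - 1) + I(3*5))*g(15, 24) = ((1/(0 + 2) - 1) + 0)*(I*√17) = ((1/2 - 1) + 0)*(I*√17) = ((½ - 1) + 0)*(I*√17) = (-½ + 0)*(I*√17) = -I*√17/2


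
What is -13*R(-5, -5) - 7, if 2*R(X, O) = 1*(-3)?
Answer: 25/2 ≈ 12.500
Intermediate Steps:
R(X, O) = -3/2 (R(X, O) = (1*(-3))/2 = (½)*(-3) = -3/2)
-13*R(-5, -5) - 7 = -13*(-3/2) - 7 = 39/2 - 7 = 25/2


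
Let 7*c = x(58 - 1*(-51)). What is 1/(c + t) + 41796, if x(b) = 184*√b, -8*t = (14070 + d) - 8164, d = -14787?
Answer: 151659148155020/3628556433 - 82432*√109/3628556433 ≈ 41796.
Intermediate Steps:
t = 8881/8 (t = -((14070 - 14787) - 8164)/8 = -(-717 - 8164)/8 = -⅛*(-8881) = 8881/8 ≈ 1110.1)
c = 184*√109/7 (c = (184*√(58 - 1*(-51)))/7 = (184*√(58 + 51))/7 = (184*√109)/7 = 184*√109/7 ≈ 274.43)
1/(c + t) + 41796 = 1/(184*√109/7 + 8881/8) + 41796 = 1/(8881/8 + 184*√109/7) + 41796 = 41796 + 1/(8881/8 + 184*√109/7)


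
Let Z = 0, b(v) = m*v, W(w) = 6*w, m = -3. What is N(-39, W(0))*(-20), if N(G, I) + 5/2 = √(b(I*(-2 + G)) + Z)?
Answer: 50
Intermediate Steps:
b(v) = -3*v
N(G, I) = -5/2 + √3*√(-I*(-2 + G)) (N(G, I) = -5/2 + √(-3*I*(-2 + G) + 0) = -5/2 + √(-3*I*(-2 + G)) = -5/2 + √3*√(-I*(-2 + G)))
N(-39, W(0))*(-20) = (-5/2 + √3*√((6*0)*(2 - 1*(-39))))*(-20) = (-5/2 + √3*√(0*(2 + 39)))*(-20) = (-5/2 + √3*√(0*41))*(-20) = (-5/2 + √3*√0)*(-20) = (-5/2 + √3*0)*(-20) = (-5/2 + 0)*(-20) = -5/2*(-20) = 50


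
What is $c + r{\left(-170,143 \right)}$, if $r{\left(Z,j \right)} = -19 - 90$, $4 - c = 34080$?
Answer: $-34185$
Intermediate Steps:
$c = -34076$ ($c = 4 - 34080 = -34076$)
$r{\left(Z,j \right)} = -109$
$c + r{\left(-170,143 \right)} = -34076 - 109 = -34185$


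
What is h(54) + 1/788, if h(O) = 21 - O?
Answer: -26003/788 ≈ -32.999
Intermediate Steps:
h(54) + 1/788 = (21 - 1*54) + 1/788 = (21 - 54) + 1/788 = -33 + 1/788 = -26003/788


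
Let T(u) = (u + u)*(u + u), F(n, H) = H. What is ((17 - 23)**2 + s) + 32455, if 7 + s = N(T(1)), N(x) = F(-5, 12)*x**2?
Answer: 32676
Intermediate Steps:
T(u) = 4*u**2 (T(u) = (2*u)*(2*u) = 4*u**2)
N(x) = 12*x**2
s = 185 (s = -7 + 12*(4*1**2)**2 = -7 + 12*(4*1)**2 = -7 + 12*4**2 = -7 + 12*16 = -7 + 192 = 185)
((17 - 23)**2 + s) + 32455 = ((17 - 23)**2 + 185) + 32455 = ((-6)**2 + 185) + 32455 = (36 + 185) + 32455 = 221 + 32455 = 32676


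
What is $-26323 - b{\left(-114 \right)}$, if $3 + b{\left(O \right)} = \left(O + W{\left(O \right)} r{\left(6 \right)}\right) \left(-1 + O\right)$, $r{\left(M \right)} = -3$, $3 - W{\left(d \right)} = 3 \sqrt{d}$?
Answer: $-40465 + 1035 i \sqrt{114} \approx -40465.0 + 11051.0 i$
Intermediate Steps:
$W{\left(d \right)} = 3 - 3 \sqrt{d}$
$b{\left(O \right)} = -3 + \left(-1 + O\right) \left(-9 + O + 9 \sqrt{O}\right)$ ($b{\left(O \right)} = -3 + \left(O + \left(3 - 3 \sqrt{O}\right) \left(-3\right)\right) \left(-1 + O\right) = -3 + \left(O + \left(-9 + 9 \sqrt{O}\right)\right) \left(-1 + O\right) = -3 + \left(-9 + O + 9 \sqrt{O}\right) \left(-1 + O\right) = -3 + \left(-1 + O\right) \left(-9 + O + 9 \sqrt{O}\right)$)
$-26323 - b{\left(-114 \right)} = -26323 - \left(6 + \left(-114\right)^{2} - -1140 - 9 \sqrt{-114} + 9 \left(-114\right)^{\frac{3}{2}}\right) = -26323 - \left(6 + 12996 + 1140 - 9 i \sqrt{114} + 9 \left(- 114 i \sqrt{114}\right)\right) = -26323 - \left(6 + 12996 + 1140 - 9 i \sqrt{114} - 1026 i \sqrt{114}\right) = -26323 - \left(14142 - 1035 i \sqrt{114}\right) = -40465 + 1035 i \sqrt{114}$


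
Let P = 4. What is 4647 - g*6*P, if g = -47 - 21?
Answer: 6279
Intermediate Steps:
g = -68
4647 - g*6*P = 4647 - (-68)*6*4 = 4647 - (-68)*24 = 4647 - 1*(-1632) = 4647 + 1632 = 6279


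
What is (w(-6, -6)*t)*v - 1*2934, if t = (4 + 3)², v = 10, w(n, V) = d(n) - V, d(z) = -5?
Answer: -2444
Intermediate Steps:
w(n, V) = -5 - V
t = 49 (t = 7² = 49)
(w(-6, -6)*t)*v - 1*2934 = ((-5 - 1*(-6))*49)*10 - 1*2934 = ((-5 + 6)*49)*10 - 2934 = (1*49)*10 - 2934 = 49*10 - 2934 = 490 - 2934 = -2444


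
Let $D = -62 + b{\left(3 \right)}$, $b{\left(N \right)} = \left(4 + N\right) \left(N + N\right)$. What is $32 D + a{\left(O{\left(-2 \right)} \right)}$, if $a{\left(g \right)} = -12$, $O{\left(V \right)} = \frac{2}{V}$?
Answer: $-652$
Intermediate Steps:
$b{\left(N \right)} = 2 N \left(4 + N\right)$ ($b{\left(N \right)} = \left(4 + N\right) 2 N = 2 N \left(4 + N\right)$)
$D = -20$ ($D = -62 + 2 \cdot 3 \left(4 + 3\right) = -62 + 2 \cdot 3 \cdot 7 = -62 + 42 = -20$)
$32 D + a{\left(O{\left(-2 \right)} \right)} = 32 \left(-20\right) - 12 = -640 - 12 = -652$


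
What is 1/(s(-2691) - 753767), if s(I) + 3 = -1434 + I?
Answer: -1/757895 ≈ -1.3194e-6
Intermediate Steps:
s(I) = -1437 + I (s(I) = -3 + (-1434 + I) = -1437 + I)
1/(s(-2691) - 753767) = 1/((-1437 - 2691) - 753767) = 1/(-4128 - 753767) = 1/(-757895) = -1/757895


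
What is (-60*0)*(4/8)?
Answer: 0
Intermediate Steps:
(-60*0)*(4/8) = (-10*0)*(4*(⅛)) = 0*(½) = 0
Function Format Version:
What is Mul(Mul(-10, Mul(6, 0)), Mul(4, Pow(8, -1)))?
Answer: 0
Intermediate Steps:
Mul(Mul(-10, Mul(6, 0)), Mul(4, Pow(8, -1))) = Mul(Mul(-10, 0), Mul(4, Rational(1, 8))) = Mul(0, Rational(1, 2)) = 0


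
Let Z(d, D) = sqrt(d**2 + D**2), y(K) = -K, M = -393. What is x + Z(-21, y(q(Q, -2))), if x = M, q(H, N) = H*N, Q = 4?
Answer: -393 + sqrt(505) ≈ -370.53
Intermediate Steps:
x = -393
Z(d, D) = sqrt(D**2 + d**2)
x + Z(-21, y(q(Q, -2))) = -393 + sqrt((-4*(-2))**2 + (-21)**2) = -393 + sqrt((-1*(-8))**2 + 441) = -393 + sqrt(8**2 + 441) = -393 + sqrt(64 + 441) = -393 + sqrt(505)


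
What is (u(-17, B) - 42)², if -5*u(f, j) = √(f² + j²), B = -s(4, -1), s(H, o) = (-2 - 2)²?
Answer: (210 + √545)²/25 ≈ 2178.0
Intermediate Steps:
s(H, o) = 16 (s(H, o) = (-4)² = 16)
B = -16 (B = -1*16 = -16)
u(f, j) = -√(f² + j²)/5
(u(-17, B) - 42)² = (-√((-17)² + (-16)²)/5 - 42)² = (-√(289 + 256)/5 - 42)² = (-√545/5 - 42)² = (-42 - √545/5)²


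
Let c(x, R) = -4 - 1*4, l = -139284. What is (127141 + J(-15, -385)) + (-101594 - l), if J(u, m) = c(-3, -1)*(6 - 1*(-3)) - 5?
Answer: 164754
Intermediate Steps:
c(x, R) = -8 (c(x, R) = -4 - 4 = -8)
J(u, m) = -77 (J(u, m) = -8*(6 - 1*(-3)) - 5 = -8*(6 + 3) - 5 = -8*9 - 5 = -72 - 5 = -77)
(127141 + J(-15, -385)) + (-101594 - l) = (127141 - 77) + (-101594 - 1*(-139284)) = 127064 + (-101594 + 139284) = 127064 + 37690 = 164754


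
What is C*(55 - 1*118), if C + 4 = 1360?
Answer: -85428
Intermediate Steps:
C = 1356 (C = -4 + 1360 = 1356)
C*(55 - 1*118) = 1356*(55 - 1*118) = 1356*(55 - 118) = 1356*(-63) = -85428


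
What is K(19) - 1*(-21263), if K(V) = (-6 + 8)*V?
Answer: 21301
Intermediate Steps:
K(V) = 2*V
K(19) - 1*(-21263) = 2*19 - 1*(-21263) = 38 + 21263 = 21301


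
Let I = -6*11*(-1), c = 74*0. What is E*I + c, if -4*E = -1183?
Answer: 39039/2 ≈ 19520.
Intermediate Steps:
c = 0
I = 66 (I = -66*(-1) = 66)
E = 1183/4 (E = -1/4*(-1183) = 1183/4 ≈ 295.75)
E*I + c = (1183/4)*66 + 0 = 39039/2 + 0 = 39039/2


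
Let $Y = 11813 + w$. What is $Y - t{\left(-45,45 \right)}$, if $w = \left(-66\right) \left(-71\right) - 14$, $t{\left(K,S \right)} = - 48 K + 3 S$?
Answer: $14190$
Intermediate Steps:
$w = 4672$ ($w = 4686 - 14 = 4672$)
$Y = 16485$ ($Y = 11813 + 4672 = 16485$)
$Y - t{\left(-45,45 \right)} = 16485 - \left(\left(-48\right) \left(-45\right) + 3 \cdot 45\right) = 16485 - \left(2160 + 135\right) = 16485 - 2295 = 14190$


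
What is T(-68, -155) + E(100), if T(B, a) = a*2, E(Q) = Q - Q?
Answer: -310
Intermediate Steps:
E(Q) = 0
T(B, a) = 2*a
T(-68, -155) + E(100) = 2*(-155) + 0 = -310 + 0 = -310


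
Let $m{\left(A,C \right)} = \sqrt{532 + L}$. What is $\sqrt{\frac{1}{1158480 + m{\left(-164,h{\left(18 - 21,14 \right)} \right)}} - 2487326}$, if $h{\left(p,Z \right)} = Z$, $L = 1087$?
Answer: $\frac{\sqrt{-2881517424479 - 2487326 \sqrt{1619}}}{\sqrt{1158480 + \sqrt{1619}}} \approx 1577.1 i$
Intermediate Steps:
$m{\left(A,C \right)} = \sqrt{1619}$ ($m{\left(A,C \right)} = \sqrt{532 + 1087} = \sqrt{1619}$)
$\sqrt{\frac{1}{1158480 + m{\left(-164,h{\left(18 - 21,14 \right)} \right)}} - 2487326} = \sqrt{\frac{1}{1158480 + \sqrt{1619}} - 2487326} = \sqrt{-2487326 + \frac{1}{1158480 + \sqrt{1619}}}$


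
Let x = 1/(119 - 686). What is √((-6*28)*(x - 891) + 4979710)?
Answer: √415481262/9 ≈ 2264.8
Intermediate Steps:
x = -1/567 (x = 1/(-567) = -1/567 ≈ -0.0017637)
√((-6*28)*(x - 891) + 4979710) = √((-6*28)*(-1/567 - 891) + 4979710) = √(-168*(-505198/567) + 4979710) = √(4041584/27 + 4979710) = √(138493754/27) = √415481262/9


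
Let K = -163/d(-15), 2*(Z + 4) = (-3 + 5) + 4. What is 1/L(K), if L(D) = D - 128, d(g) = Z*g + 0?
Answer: -15/2083 ≈ -0.0072012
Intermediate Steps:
Z = -1 (Z = -4 + ((-3 + 5) + 4)/2 = -4 + (2 + 4)/2 = -4 + (½)*6 = -4 + 3 = -1)
d(g) = -g (d(g) = -g + 0 = -g)
K = -163/15 (K = -163/((-1*(-15))) = -163/15 ≈ -10.867)
L(D) = -128 + D
1/L(K) = 1/(-128 - 163/15) = 1/(-2083/15) = -15/2083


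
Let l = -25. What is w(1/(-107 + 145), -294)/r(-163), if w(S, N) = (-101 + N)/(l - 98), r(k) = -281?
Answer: -395/34563 ≈ -0.011428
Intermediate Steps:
w(S, N) = 101/123 - N/123 (w(S, N) = (-101 + N)/(-25 - 98) = (-101 + N)/(-123) = (-101 + N)*(-1/123) = 101/123 - N/123)
w(1/(-107 + 145), -294)/r(-163) = (101/123 - 1/123*(-294))/(-281) = (101/123 + 98/41)*(-1/281) = (395/123)*(-1/281) = -395/34563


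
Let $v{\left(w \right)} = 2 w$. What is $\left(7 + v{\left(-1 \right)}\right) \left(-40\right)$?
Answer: $-200$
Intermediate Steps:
$\left(7 + v{\left(-1 \right)}\right) \left(-40\right) = \left(7 + 2 \left(-1\right)\right) \left(-40\right) = \left(7 - 2\right) \left(-40\right) = 5 \left(-40\right) = -200$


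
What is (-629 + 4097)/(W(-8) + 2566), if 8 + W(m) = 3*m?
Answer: 1734/1267 ≈ 1.3686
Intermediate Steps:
W(m) = -8 + 3*m
(-629 + 4097)/(W(-8) + 2566) = (-629 + 4097)/((-8 + 3*(-8)) + 2566) = 3468/((-8 - 24) + 2566) = 3468/(-32 + 2566) = 3468/2534 = 3468*(1/2534) = 1734/1267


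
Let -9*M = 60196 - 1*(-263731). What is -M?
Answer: 323927/9 ≈ 35992.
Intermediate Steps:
M = -323927/9 (M = -(60196 - 1*(-263731))/9 = -(60196 + 263731)/9 = -⅑*323927 = -323927/9 ≈ -35992.)
-M = -1*(-323927/9) = 323927/9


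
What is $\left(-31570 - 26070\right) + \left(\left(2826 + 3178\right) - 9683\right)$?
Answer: $-61319$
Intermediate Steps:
$\left(-31570 - 26070\right) + \left(\left(2826 + 3178\right) - 9683\right) = -57640 + \left(6004 - 9683\right) = -57640 - 3679 = -61319$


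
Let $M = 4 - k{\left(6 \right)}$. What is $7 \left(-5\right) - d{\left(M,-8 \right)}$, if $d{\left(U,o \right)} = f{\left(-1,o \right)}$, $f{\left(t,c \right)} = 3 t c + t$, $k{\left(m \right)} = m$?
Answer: $-58$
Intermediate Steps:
$M = -2$ ($M = 4 - 6 = -2$)
$f{\left(t,c \right)} = t + 3 c t$ ($f{\left(t,c \right)} = 3 c t + t = t + 3 c t$)
$d{\left(U,o \right)} = -1 - 3 o$ ($d{\left(U,o \right)} = - (1 + 3 o) = -1 - 3 o$)
$7 \left(-5\right) - d{\left(M,-8 \right)} = 7 \left(-5\right) - \left(-1 - -24\right) = -35 - \left(-1 + 24\right) = -35 - 23 = -58$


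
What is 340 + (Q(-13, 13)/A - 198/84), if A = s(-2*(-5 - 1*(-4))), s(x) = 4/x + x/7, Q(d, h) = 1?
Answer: 37865/112 ≈ 338.08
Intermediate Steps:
s(x) = 4/x + x/7 (s(x) = 4/x + x*(⅐) = 4/x + x/7)
A = 16/7 (A = 4/((-2*(-5 - 1*(-4)))) + (-2*(-5 - 1*(-4)))/7 = 4/((-2*(-5 + 4))) + (-2*(-5 + 4))/7 = 4/((-2*(-1))) + (-2*(-1))/7 = 4/2 + (⅐)*2 = 4*(½) + 2/7 = 2 + 2/7 = 16/7 ≈ 2.2857)
340 + (Q(-13, 13)/A - 198/84) = 340 + (1/(16/7) - 198/84) = 340 + (1*(7/16) - 198*1/84) = 340 + (7/16 - 33/14) = 340 - 215/112 = 37865/112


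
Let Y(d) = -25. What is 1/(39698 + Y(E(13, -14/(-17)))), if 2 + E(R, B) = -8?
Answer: 1/39673 ≈ 2.5206e-5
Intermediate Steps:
E(R, B) = -10 (E(R, B) = -2 - 8 = -10)
1/(39698 + Y(E(13, -14/(-17)))) = 1/(39698 - 25) = 1/39673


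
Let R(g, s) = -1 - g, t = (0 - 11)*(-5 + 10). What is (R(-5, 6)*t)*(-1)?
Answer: 220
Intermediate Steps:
t = -55 (t = -11*5 = -55)
(R(-5, 6)*t)*(-1) = ((-1 - 1*(-5))*(-55))*(-1) = ((-1 + 5)*(-55))*(-1) = (4*(-55))*(-1) = -220*(-1) = 220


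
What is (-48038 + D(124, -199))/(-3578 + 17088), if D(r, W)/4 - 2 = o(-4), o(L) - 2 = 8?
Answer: -4799/1351 ≈ -3.5522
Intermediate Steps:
o(L) = 10 (o(L) = 2 + 8 = 10)
D(r, W) = 48 (D(r, W) = 8 + 4*10 = 8 + 40 = 48)
(-48038 + D(124, -199))/(-3578 + 17088) = (-48038 + 48)/(-3578 + 17088) = -47990/13510 = -47990*1/13510 = -4799/1351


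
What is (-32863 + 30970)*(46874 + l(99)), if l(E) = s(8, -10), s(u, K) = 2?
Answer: -88736268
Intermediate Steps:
l(E) = 2
(-32863 + 30970)*(46874 + l(99)) = (-32863 + 30970)*(46874 + 2) = -1893*46876 = -88736268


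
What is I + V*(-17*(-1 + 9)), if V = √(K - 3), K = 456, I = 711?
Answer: 711 - 136*√453 ≈ -2183.6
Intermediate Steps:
V = √453 (V = √(456 - 3) = √453 ≈ 21.284)
I + V*(-17*(-1 + 9)) = 711 + √453*(-17*(-1 + 9)) = 711 + √453*(-17*8) = 711 + √453*(-136) = 711 - 136*√453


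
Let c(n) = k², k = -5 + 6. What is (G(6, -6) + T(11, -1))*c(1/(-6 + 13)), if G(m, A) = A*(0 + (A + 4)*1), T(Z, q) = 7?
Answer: 19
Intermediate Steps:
G(m, A) = A*(4 + A) (G(m, A) = A*(0 + (4 + A)*1) = A*(0 + (4 + A)) = A*(4 + A))
k = 1
c(n) = 1 (c(n) = 1² = 1)
(G(6, -6) + T(11, -1))*c(1/(-6 + 13)) = (-6*(4 - 6) + 7)*1 = (-6*(-2) + 7)*1 = (12 + 7)*1 = 19*1 = 19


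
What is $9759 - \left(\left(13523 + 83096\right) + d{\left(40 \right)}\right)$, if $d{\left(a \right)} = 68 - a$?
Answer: $-86888$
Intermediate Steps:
$9759 - \left(\left(13523 + 83096\right) + d{\left(40 \right)}\right) = 9759 - \left(\left(13523 + 83096\right) + \left(68 - 40\right)\right) = 9759 - \left(96619 + \left(68 - 40\right)\right) = 9759 - \left(96619 + 28\right) = 9759 - 96647 = -86888$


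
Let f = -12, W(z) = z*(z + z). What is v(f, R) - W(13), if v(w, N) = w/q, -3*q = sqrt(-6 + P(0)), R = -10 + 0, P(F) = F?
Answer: -338 - 6*I*sqrt(6) ≈ -338.0 - 14.697*I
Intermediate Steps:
W(z) = 2*z**2 (W(z) = z*(2*z) = 2*z**2)
R = -10
q = -I*sqrt(6)/3 (q = -sqrt(-6 + 0)/3 = -I*sqrt(6)/3 ≈ -0.8165*I)
v(w, N) = I*w*sqrt(6)/2 (v(w, N) = w/((-I*sqrt(6)/3)) = w*(I*sqrt(6)/2) = I*w*sqrt(6)/2)
v(f, R) - W(13) = (1/2)*I*(-12)*sqrt(6) - 2*13**2 = -6*I*sqrt(6) - 2*169 = -6*I*sqrt(6) - 1*338 = -6*I*sqrt(6) - 338 = -338 - 6*I*sqrt(6)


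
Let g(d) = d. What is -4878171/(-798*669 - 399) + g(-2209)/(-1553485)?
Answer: 2526448552828/276655483195 ≈ 9.1321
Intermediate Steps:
-4878171/(-798*669 - 399) + g(-2209)/(-1553485) = -4878171/(-798*669 - 399) - 2209/(-1553485) = -4878171/(-533862 - 399) - 2209*(-1/1553485) = -4878171/(-534261) + 2209/1553485 = -4878171*(-1/534261) + 2209/1553485 = 1626057/178087 + 2209/1553485 = 2526448552828/276655483195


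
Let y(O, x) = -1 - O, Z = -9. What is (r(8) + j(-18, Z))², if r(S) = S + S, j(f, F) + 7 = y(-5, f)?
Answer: 169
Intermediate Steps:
j(f, F) = -3 (j(f, F) = -7 + (-1 - 1*(-5)) = -7 + (-1 + 5) = -7 + 4 = -3)
r(S) = 2*S
(r(8) + j(-18, Z))² = (2*8 - 3)² = (16 - 3)² = 13² = 169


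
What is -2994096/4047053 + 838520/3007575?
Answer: -1122286679128/2434363085295 ≈ -0.46102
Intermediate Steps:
-2994096/4047053 + 838520/3007575 = -2994096*1/4047053 + 838520*(1/3007575) = -2994096/4047053 + 167704/601515 = -1122286679128/2434363085295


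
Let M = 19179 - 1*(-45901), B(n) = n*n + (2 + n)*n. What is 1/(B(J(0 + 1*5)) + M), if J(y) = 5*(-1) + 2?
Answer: 1/65092 ≈ 1.5363e-5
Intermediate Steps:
J(y) = -3 (J(y) = -5 + 2 = -3)
B(n) = n² + n*(2 + n)
M = 65080 (M = 19179 + 45901 = 65080)
1/(B(J(0 + 1*5)) + M) = 1/(2*(-3)*(1 - 3) + 65080) = 1/(2*(-3)*(-2) + 65080) = 1/(12 + 65080) = 1/65092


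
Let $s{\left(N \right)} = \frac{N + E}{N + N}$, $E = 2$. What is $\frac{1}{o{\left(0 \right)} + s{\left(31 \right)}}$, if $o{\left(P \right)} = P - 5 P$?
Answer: $\frac{62}{33} \approx 1.8788$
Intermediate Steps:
$o{\left(P \right)} = - 4 P$
$s{\left(N \right)} = \frac{2 + N}{2 N}$ ($s{\left(N \right)} = \frac{N + 2}{N + N} = \frac{2 + N}{2 N}$)
$\frac{1}{o{\left(0 \right)} + s{\left(31 \right)}} = \frac{1}{\left(-4\right) 0 + \frac{2 + 31}{2 \cdot 31}} = \frac{1}{0 + \frac{1}{2} \cdot \frac{1}{31} \cdot 33} = \frac{1}{0 + \frac{33}{62}} = \frac{1}{\frac{33}{62}} = \frac{62}{33}$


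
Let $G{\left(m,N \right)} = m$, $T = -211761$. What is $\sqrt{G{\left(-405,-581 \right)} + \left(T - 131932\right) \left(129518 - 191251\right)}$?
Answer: $2 \sqrt{5304299891} \approx 1.4566 \cdot 10^{5}$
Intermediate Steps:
$\sqrt{G{\left(-405,-581 \right)} + \left(T - 131932\right) \left(129518 - 191251\right)} = \sqrt{-405 + \left(-211761 - 131932\right) \left(129518 - 191251\right)} = \sqrt{-405 - -21217199969} = \sqrt{-405 + 21217199969} = \sqrt{21217199564} = 2 \sqrt{5304299891}$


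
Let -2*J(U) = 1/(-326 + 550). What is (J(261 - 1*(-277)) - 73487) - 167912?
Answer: -108146753/448 ≈ -2.4140e+5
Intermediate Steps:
J(U) = -1/448 (J(U) = -1/(2*(-326 + 550)) = -½/224 = -½*1/224 = -1/448)
(J(261 - 1*(-277)) - 73487) - 167912 = (-1/448 - 73487) - 167912 = -32922177/448 - 167912 = -108146753/448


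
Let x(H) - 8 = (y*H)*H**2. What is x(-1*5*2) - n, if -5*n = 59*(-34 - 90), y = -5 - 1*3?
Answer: 32724/5 ≈ 6544.8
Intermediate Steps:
y = -8 (y = -5 - 3 = -8)
x(H) = 8 - 8*H**3 (x(H) = 8 + (-8*H)*H**2 = 8 - 8*H**3)
n = 7316/5 (n = -59*(-34 - 90)/5 = -59*(-124)/5 = -1/5*(-7316) = 7316/5 ≈ 1463.2)
x(-1*5*2) - n = (8 - 8*(-1*5*2)**3) - 1*7316/5 = (8 - 8*(-5*2)**3) - 7316/5 = (8 - 8*(-10)**3) - 7316/5 = (8 - 8*(-1000)) - 7316/5 = (8 + 8000) - 7316/5 = 8008 - 7316/5 = 32724/5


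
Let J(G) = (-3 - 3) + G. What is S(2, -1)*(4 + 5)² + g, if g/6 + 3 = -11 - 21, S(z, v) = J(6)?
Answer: -210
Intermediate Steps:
J(G) = -6 + G
S(z, v) = 0 (S(z, v) = -6 + 6 = 0)
g = -210 (g = -18 + 6*(-11 - 21) = -18 + 6*(-32) = -18 - 192 = -210)
S(2, -1)*(4 + 5)² + g = 0*(4 + 5)² - 210 = 0*9² - 210 = 0*81 - 210 = 0 - 210 = -210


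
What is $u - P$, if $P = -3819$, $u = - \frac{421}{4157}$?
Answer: $\frac{15875162}{4157} \approx 3818.9$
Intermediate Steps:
$u = - \frac{421}{4157}$ ($u = \left(-421\right) \frac{1}{4157} = - \frac{421}{4157} \approx -0.10127$)
$u - P = - \frac{421}{4157} - -3819 = - \frac{421}{4157} + 3819 = \frac{15875162}{4157}$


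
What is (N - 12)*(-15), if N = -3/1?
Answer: 225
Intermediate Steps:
N = -3 (N = -3*1 = -3)
(N - 12)*(-15) = (-3 - 12)*(-15) = -15*(-15) = 225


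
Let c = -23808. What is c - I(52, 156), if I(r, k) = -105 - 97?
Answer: -23606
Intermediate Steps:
I(r, k) = -202
c - I(52, 156) = -23808 - 1*(-202) = -23808 + 202 = -23606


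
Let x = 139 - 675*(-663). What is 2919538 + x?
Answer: 3367202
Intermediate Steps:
x = 447664 (x = 139 + 447525 = 447664)
2919538 + x = 2919538 + 447664 = 3367202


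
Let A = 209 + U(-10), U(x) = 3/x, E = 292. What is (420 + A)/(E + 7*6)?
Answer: 6287/3340 ≈ 1.8823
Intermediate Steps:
A = 2087/10 (A = 209 + 3/(-10) = 209 + 3*(-⅒) = 209 - 3/10 = 2087/10 ≈ 208.70)
(420 + A)/(E + 7*6) = (420 + 2087/10)/(292 + 7*6) = 6287/(10*(292 + 42)) = (6287/10)/334 = (6287/10)*(1/334) = 6287/3340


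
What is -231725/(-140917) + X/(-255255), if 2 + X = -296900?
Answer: 14426786287/5138538405 ≈ 2.8076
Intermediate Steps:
X = -296902 (X = -2 - 296900 = -296902)
-231725/(-140917) + X/(-255255) = -231725/(-140917) - 296902/(-255255) = -231725*(-1/140917) - 296902*(-1/255255) = 231725/140917 + 296902/255255 = 14426786287/5138538405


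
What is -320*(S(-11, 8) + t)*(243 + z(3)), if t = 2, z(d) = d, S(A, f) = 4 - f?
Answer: 157440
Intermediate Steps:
-320*(S(-11, 8) + t)*(243 + z(3)) = -320*((4 - 1*8) + 2)*(243 + 3) = -320*((4 - 8) + 2)*246 = -320*(-4 + 2)*246 = -(-640)*246 = -320*(-492) = 157440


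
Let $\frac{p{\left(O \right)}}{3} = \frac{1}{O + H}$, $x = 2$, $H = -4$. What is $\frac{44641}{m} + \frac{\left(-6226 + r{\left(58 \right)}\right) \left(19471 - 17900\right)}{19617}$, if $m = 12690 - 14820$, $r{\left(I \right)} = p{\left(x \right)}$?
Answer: $- \frac{1206353879}{2321345} \approx -519.68$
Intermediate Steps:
$p{\left(O \right)} = \frac{3}{-4 + O}$ ($p{\left(O \right)} = \frac{3}{O - 4} = \frac{3}{-4 + O}$)
$r{\left(I \right)} = - \frac{3}{2}$ ($r{\left(I \right)} = \frac{3}{-4 + 2} = \frac{3}{-2} = 3 \left(- \frac{1}{2}\right) = - \frac{3}{2}$)
$m = -2130$
$\frac{44641}{m} + \frac{\left(-6226 + r{\left(58 \right)}\right) \left(19471 - 17900\right)}{19617} = \frac{44641}{-2130} + \frac{\left(-6226 - \frac{3}{2}\right) \left(19471 - 17900\right)}{19617} = 44641 \left(- \frac{1}{2130}\right) + \left(- \frac{12455}{2}\right) 1571 \cdot \frac{1}{19617} = - \frac{44641}{2130} - \frac{19566805}{39234} = - \frac{1206353879}{2321345}$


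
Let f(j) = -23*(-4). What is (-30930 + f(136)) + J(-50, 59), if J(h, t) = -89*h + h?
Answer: -26438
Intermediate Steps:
J(h, t) = -88*h
f(j) = 92
(-30930 + f(136)) + J(-50, 59) = (-30930 + 92) - 88*(-50) = -30838 + 4400 = -26438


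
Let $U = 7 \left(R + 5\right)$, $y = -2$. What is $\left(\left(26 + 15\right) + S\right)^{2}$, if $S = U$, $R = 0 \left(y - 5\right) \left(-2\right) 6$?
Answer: $5776$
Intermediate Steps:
$R = 0$ ($R = 0 \left(-2 - 5\right) \left(-2\right) 6 = 0 \left(-7\right) \left(-2\right) 6 = 0 \left(-2\right) 6 = 0 \cdot 6 = 0$)
$U = 35$ ($U = 7 \left(0 + 5\right) = 7 \cdot 5 = 35$)
$S = 35$
$\left(\left(26 + 15\right) + S\right)^{2} = \left(\left(26 + 15\right) + 35\right)^{2} = \left(41 + 35\right)^{2} = 76^{2} = 5776$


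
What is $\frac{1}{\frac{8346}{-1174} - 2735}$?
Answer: $- \frac{587}{1609618} \approx -0.00036468$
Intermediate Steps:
$\frac{1}{\frac{8346}{-1174} - 2735} = \frac{1}{8346 \left(- \frac{1}{1174}\right) - 2735} = \frac{1}{- \frac{4173}{587} - 2735} = \frac{1}{- \frac{1609618}{587}} = - \frac{587}{1609618}$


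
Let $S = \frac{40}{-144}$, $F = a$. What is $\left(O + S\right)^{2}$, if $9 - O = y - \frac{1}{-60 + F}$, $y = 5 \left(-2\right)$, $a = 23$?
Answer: $\frac{155027401}{443556} \approx 349.51$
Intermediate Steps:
$F = 23$
$y = -10$
$S = - \frac{5}{18}$ ($S = 40 \left(- \frac{1}{144}\right) = - \frac{5}{18} \approx -0.27778$)
$O = \frac{702}{37}$ ($O = 9 - \left(-10 - \frac{1}{-60 + 23}\right) = 9 - \left(-10 - \frac{1}{-37}\right) = 9 - \left(-10 - - \frac{1}{37}\right) = 9 - \left(-10 + \frac{1}{37}\right) = 9 - - \frac{369}{37} = 9 + \frac{369}{37} = \frac{702}{37} \approx 18.973$)
$\left(O + S\right)^{2} = \left(\frac{702}{37} - \frac{5}{18}\right)^{2} = \left(\frac{12451}{666}\right)^{2} = \frac{155027401}{443556}$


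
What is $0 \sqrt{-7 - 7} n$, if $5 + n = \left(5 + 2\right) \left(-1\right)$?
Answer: $0$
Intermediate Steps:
$n = -12$ ($n = -5 + \left(5 + 2\right) \left(-1\right) = -5 + 7 \left(-1\right) = -5 - 7 = -12$)
$0 \sqrt{-7 - 7} n = 0 \sqrt{-7 - 7} \left(-12\right) = 0 \sqrt{-14} \left(-12\right) = 0 i \sqrt{14} \left(-12\right) = 0 \left(-12\right) = 0$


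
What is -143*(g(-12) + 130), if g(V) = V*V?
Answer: -39182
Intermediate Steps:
g(V) = V**2
-143*(g(-12) + 130) = -143*((-12)**2 + 130) = -143*(144 + 130) = -143*274 = -39182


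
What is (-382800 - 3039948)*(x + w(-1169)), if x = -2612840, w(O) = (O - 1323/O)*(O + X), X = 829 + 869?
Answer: 1846631643166968/167 ≈ 1.1058e+13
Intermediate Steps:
X = 1698
w(O) = (1698 + O)*(O - 1323/O) (w(O) = (O - 1323/O)*(O + 1698) = (O - 1323/O)*(1698 + O) = (1698 + O)*(O - 1323/O))
(-382800 - 3039948)*(x + w(-1169)) = (-382800 - 3039948)*(-2612840 + (-1323 + (-1169)**2 - 2246454/(-1169) + 1698*(-1169))) = -3422748*(-2612840 + (-1323 + 1366561 - 2246454*(-1/1169) - 1984962)) = -3422748*(-2612840 + (-1323 + 1366561 + 320922/167 - 1984962)) = -3422748*(-2612840 - 103172986/167) = -3422748*(-539517266/167) = 1846631643166968/167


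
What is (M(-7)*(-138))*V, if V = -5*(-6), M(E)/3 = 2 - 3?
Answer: 12420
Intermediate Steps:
M(E) = -3 (M(E) = 3*(2 - 3) = 3*(-1) = -3)
V = 30
(M(-7)*(-138))*V = -3*(-138)*30 = 414*30 = 12420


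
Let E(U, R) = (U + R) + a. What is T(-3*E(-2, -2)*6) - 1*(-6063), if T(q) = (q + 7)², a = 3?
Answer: 6688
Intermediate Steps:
E(U, R) = 3 + R + U (E(U, R) = (U + R) + 3 = (R + U) + 3 = 3 + R + U)
T(q) = (7 + q)²
T(-3*E(-2, -2)*6) - 1*(-6063) = (7 - 3*(3 - 2 - 2)*6)² - 1*(-6063) = (7 - 3*(-1)*6)² + 6063 = (7 + 3*6)² + 6063 = (7 + 18)² + 6063 = 25² + 6063 = 625 + 6063 = 6688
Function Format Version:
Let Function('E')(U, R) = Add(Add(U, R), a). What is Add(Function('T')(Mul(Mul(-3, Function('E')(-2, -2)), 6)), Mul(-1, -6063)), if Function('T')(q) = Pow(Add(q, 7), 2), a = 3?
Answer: 6688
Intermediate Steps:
Function('E')(U, R) = Add(3, R, U) (Function('E')(U, R) = Add(Add(U, R), 3) = Add(Add(R, U), 3) = Add(3, R, U))
Function('T')(q) = Pow(Add(7, q), 2)
Add(Function('T')(Mul(Mul(-3, Function('E')(-2, -2)), 6)), Mul(-1, -6063)) = Add(Pow(Add(7, Mul(Mul(-3, Add(3, -2, -2)), 6)), 2), Mul(-1, -6063)) = Add(Pow(Add(7, Mul(Mul(-3, -1), 6)), 2), 6063) = Add(Pow(Add(7, Mul(3, 6)), 2), 6063) = Add(Pow(Add(7, 18), 2), 6063) = Add(Pow(25, 2), 6063) = Add(625, 6063) = 6688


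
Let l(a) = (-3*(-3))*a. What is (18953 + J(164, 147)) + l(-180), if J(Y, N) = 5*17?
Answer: 17418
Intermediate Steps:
l(a) = 9*a
J(Y, N) = 85
(18953 + J(164, 147)) + l(-180) = (18953 + 85) + 9*(-180) = 19038 - 1620 = 17418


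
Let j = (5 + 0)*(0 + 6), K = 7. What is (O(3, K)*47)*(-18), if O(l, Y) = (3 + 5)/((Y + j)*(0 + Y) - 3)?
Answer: -423/16 ≈ -26.438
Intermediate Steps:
j = 30 (j = 5*6 = 30)
O(l, Y) = 8/(-3 + Y*(30 + Y)) (O(l, Y) = (3 + 5)/((Y + 30)*(0 + Y) - 3) = 8/((30 + Y)*Y - 3) = 8/(Y*(30 + Y) - 3) = 8/(-3 + Y*(30 + Y)))
(O(3, K)*47)*(-18) = ((8/(-3 + 7² + 30*7))*47)*(-18) = ((8/(-3 + 49 + 210))*47)*(-18) = ((8/256)*47)*(-18) = ((8*(1/256))*47)*(-18) = ((1/32)*47)*(-18) = (47/32)*(-18) = -423/16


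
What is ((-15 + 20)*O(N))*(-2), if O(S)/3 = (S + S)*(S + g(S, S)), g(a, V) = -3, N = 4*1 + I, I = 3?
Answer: -1680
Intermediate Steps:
N = 7 (N = 4*1 + 3 = 4 + 3 = 7)
O(S) = 6*S*(-3 + S) (O(S) = 3*((S + S)*(S - 3)) = 3*((2*S)*(-3 + S)) = 3*(2*S*(-3 + S)) = 6*S*(-3 + S))
((-15 + 20)*O(N))*(-2) = ((-15 + 20)*(6*7*(-3 + 7)))*(-2) = (5*(6*7*4))*(-2) = (5*168)*(-2) = 840*(-2) = -1680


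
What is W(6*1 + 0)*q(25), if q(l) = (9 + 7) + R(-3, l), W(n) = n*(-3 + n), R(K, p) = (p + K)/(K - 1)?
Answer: 189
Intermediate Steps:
R(K, p) = (K + p)/(-1 + K)
q(l) = 67/4 - l/4 (q(l) = (9 + 7) + (-3 + l)/(-1 - 3) = 16 + (-3 + l)/(-4) = 16 - (-3 + l)/4 = 16 + (¾ - l/4) = 67/4 - l/4)
W(6*1 + 0)*q(25) = ((6*1 + 0)*(-3 + (6*1 + 0)))*(67/4 - ¼*25) = ((6 + 0)*(-3 + (6 + 0)))*(67/4 - 25/4) = (6*(-3 + 6))*(21/2) = (6*3)*(21/2) = 18*(21/2) = 189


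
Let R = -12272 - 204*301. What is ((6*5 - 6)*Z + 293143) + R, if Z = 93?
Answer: 221699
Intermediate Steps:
R = -73676 (R = -12272 - 1*61404 = -12272 - 61404 = -73676)
((6*5 - 6)*Z + 293143) + R = ((6*5 - 6)*93 + 293143) - 73676 = ((30 - 6)*93 + 293143) - 73676 = (24*93 + 293143) - 73676 = (2232 + 293143) - 73676 = 295375 - 73676 = 221699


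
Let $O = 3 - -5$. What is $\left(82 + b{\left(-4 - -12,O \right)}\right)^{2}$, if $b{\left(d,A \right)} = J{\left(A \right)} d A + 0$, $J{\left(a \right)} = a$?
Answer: $352836$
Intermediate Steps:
$O = 8$ ($O = 3 + 5 = 8$)
$b{\left(d,A \right)} = d A^{2}$ ($b{\left(d,A \right)} = A d A + 0 = d A^{2} + 0 = d A^{2}$)
$\left(82 + b{\left(-4 - -12,O \right)}\right)^{2} = \left(82 + \left(-4 - -12\right) 8^{2}\right)^{2} = \left(82 + \left(-4 + 12\right) 64\right)^{2} = \left(82 + 8 \cdot 64\right)^{2} = \left(82 + 512\right)^{2} = 594^{2} = 352836$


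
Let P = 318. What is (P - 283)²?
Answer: 1225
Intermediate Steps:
(P - 283)² = (318 - 283)² = 35² = 1225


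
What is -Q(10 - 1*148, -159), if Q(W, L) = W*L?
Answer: -21942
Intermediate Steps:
Q(W, L) = L*W
-Q(10 - 1*148, -159) = -(-159)*(10 - 1*148) = -(-159)*(10 - 148) = -(-159)*(-138) = -1*21942 = -21942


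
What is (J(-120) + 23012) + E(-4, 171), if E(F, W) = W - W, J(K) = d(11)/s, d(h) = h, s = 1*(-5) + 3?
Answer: 46013/2 ≈ 23007.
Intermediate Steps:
s = -2 (s = -5 + 3 = -2)
J(K) = -11/2 (J(K) = 11/(-2) = 11*(-1/2) = -11/2)
E(F, W) = 0
(J(-120) + 23012) + E(-4, 171) = (-11/2 + 23012) + 0 = 46013/2 + 0 = 46013/2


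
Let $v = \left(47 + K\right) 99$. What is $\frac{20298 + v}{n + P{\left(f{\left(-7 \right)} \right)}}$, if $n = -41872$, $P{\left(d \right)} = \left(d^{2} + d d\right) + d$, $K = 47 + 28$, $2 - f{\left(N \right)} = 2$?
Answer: $- \frac{4047}{5234} \approx -0.77321$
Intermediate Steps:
$f{\left(N \right)} = 0$ ($f{\left(N \right)} = 2 - 2 = 0$)
$K = 75$
$P{\left(d \right)} = d + 2 d^{2}$ ($P{\left(d \right)} = \left(d^{2} + d^{2}\right) + d = 2 d^{2} + d = d + 2 d^{2}$)
$v = 12078$ ($v = \left(47 + 75\right) 99 = 122 \cdot 99 = 12078$)
$\frac{20298 + v}{n + P{\left(f{\left(-7 \right)} \right)}} = \frac{20298 + 12078}{-41872 + 0 \left(1 + 2 \cdot 0\right)} = \frac{32376}{-41872 + 0 \left(1 + 0\right)} = \frac{32376}{-41872 + 0 \cdot 1} = \frac{32376}{-41872 + 0} = \frac{32376}{-41872} = 32376 \left(- \frac{1}{41872}\right) = - \frac{4047}{5234}$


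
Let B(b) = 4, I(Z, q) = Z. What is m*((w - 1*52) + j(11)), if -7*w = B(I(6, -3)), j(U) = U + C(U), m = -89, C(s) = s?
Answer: 19046/7 ≈ 2720.9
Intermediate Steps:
j(U) = 2*U (j(U) = U + U = 2*U)
w = -4/7 (w = -⅐*4 = -4/7 ≈ -0.57143)
m*((w - 1*52) + j(11)) = -89*((-4/7 - 1*52) + 2*11) = -89*((-4/7 - 52) + 22) = -89*(-368/7 + 22) = -89*(-214/7) = 19046/7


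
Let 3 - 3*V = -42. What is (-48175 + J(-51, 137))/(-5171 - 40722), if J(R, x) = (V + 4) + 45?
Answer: 48111/45893 ≈ 1.0483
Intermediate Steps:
V = 15 (V = 1 - ⅓*(-42) = 1 + 14 = 15)
J(R, x) = 64 (J(R, x) = (15 + 4) + 45 = 19 + 45 = 64)
(-48175 + J(-51, 137))/(-5171 - 40722) = (-48175 + 64)/(-5171 - 40722) = -48111/(-45893) = -48111*(-1/45893) = 48111/45893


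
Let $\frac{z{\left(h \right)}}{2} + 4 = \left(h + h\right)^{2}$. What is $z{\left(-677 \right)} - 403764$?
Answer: $3262860$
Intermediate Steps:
$z{\left(h \right)} = -8 + 8 h^{2}$ ($z{\left(h \right)} = -8 + 2 \left(h + h\right)^{2} = -8 + 2 \left(2 h\right)^{2} = -8 + 2 \cdot 4 h^{2} = -8 + 8 h^{2}$)
$z{\left(-677 \right)} - 403764 = \left(-8 + 8 \left(-677\right)^{2}\right) - 403764 = \left(-8 + 8 \cdot 458329\right) - 403764 = \left(-8 + 3666632\right) - 403764 = 3666624 - 403764 = 3262860$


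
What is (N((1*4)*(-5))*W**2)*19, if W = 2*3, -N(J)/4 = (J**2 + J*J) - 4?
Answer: -2177856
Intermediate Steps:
N(J) = 16 - 8*J**2 (N(J) = -4*((J**2 + J*J) - 4) = -4*((J**2 + J**2) - 4) = -4*(2*J**2 - 4) = -4*(-4 + 2*J**2) = 16 - 8*J**2)
W = 6
(N((1*4)*(-5))*W**2)*19 = ((16 - 8*((1*4)*(-5))**2)*6**2)*19 = ((16 - 8*(4*(-5))**2)*36)*19 = ((16 - 8*(-20)**2)*36)*19 = ((16 - 8*400)*36)*19 = ((16 - 3200)*36)*19 = -3184*36*19 = -114624*19 = -2177856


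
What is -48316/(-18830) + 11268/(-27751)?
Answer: 564320438/261275665 ≈ 2.1599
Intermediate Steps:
-48316/(-18830) + 11268/(-27751) = -48316*(-1/18830) + 11268*(-1/27751) = 24158/9415 - 11268/27751 = 564320438/261275665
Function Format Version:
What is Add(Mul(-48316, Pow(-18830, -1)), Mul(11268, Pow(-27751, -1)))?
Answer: Rational(564320438, 261275665) ≈ 2.1599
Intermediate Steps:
Add(Mul(-48316, Pow(-18830, -1)), Mul(11268, Pow(-27751, -1))) = Add(Mul(-48316, Rational(-1, 18830)), Mul(11268, Rational(-1, 27751))) = Add(Rational(24158, 9415), Rational(-11268, 27751)) = Rational(564320438, 261275665)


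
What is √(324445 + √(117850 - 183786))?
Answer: √(324445 + 4*I*√4121) ≈ 569.6 + 0.225*I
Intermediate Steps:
√(324445 + √(117850 - 183786)) = √(324445 + √(-65936)) = √(324445 + 4*I*√4121)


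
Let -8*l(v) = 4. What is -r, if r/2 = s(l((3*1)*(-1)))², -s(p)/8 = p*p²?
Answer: -2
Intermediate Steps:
l(v) = -½ (l(v) = -⅛*4 = -½)
s(p) = -8*p³ (s(p) = -8*p*p² = -8*p³)
r = 2 (r = 2*(-8*(-½)³)² = 2*(-8*(-⅛))² = 2*1² = 2*1 = 2)
-r = -1*2 = -2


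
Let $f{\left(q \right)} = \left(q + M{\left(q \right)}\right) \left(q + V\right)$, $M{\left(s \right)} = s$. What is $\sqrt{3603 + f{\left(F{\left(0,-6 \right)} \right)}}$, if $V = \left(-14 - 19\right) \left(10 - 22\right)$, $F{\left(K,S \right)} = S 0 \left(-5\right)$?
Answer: $\sqrt{3603} \approx 60.025$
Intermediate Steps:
$F{\left(K,S \right)} = 0$ ($F{\left(K,S \right)} = 0 \left(-5\right) = 0$)
$V = 396$ ($V = \left(-33\right) \left(-12\right) = 396$)
$f{\left(q \right)} = 2 q \left(396 + q\right)$ ($f{\left(q \right)} = \left(q + q\right) \left(q + 396\right) = 2 q \left(396 + q\right)$)
$\sqrt{3603 + f{\left(F{\left(0,-6 \right)} \right)}} = \sqrt{3603 + 2 \cdot 0 \left(396 + 0\right)} = \sqrt{3603 + 2 \cdot 0 \cdot 396} = \sqrt{3603 + 0} = \sqrt{3603}$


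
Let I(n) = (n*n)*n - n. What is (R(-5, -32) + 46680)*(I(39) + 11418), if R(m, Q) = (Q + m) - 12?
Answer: 3296718438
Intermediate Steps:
R(m, Q) = -12 + Q + m
I(n) = n**3 - n (I(n) = n**2*n - n = n**3 - n)
(R(-5, -32) + 46680)*(I(39) + 11418) = ((-12 - 32 - 5) + 46680)*((39**3 - 1*39) + 11418) = (-49 + 46680)*((59319 - 39) + 11418) = 46631*(59280 + 11418) = 46631*70698 = 3296718438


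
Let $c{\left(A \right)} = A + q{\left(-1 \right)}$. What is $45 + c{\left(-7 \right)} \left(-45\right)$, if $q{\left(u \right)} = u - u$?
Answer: $360$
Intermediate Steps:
$q{\left(u \right)} = 0$
$c{\left(A \right)} = A$ ($c{\left(A \right)} = A + 0 = A$)
$45 + c{\left(-7 \right)} \left(-45\right) = 45 - -315 = 45 + 315 = 360$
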